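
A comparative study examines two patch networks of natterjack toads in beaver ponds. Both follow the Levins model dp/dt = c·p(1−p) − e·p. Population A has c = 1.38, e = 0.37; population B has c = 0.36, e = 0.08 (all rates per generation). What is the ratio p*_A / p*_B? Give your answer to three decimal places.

A: p*_A = 1 − 0.37/1.38 = 0.7319.
B: p*_B = 1 − 0.08/0.36 = 0.7778.
p*_A / p*_B = 0.7319/0.7778 = 0.9410.

0.941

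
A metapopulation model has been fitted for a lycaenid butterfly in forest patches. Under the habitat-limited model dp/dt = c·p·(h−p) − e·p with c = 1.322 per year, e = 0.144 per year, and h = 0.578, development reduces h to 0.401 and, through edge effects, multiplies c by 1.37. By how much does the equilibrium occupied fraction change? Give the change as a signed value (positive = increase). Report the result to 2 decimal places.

Before: p* = h − e/c = 0.578 − 0.144/1.322 = 0.578 − 0.1089 = 0.4691.
After: c = 1.81114, e = 0.144, h = 0.401; p* = 0.401 − 0.144/1.81114 = 0.3215.
Δp* = 0.3215 − 0.4691 = -0.1476.

-0.15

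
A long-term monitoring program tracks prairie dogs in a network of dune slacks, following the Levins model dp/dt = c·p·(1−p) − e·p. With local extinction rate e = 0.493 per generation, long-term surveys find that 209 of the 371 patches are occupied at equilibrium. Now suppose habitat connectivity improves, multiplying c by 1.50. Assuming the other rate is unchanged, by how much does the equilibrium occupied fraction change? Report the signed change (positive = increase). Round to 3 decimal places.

0.146

Observed p* = 209/371 = 0.56334.
Balance c(1−p*) = e gives c = e/(1 − 0.56334) = 0.493/0.43666 = 1.12902.
New p* = 1 − e/c = 1 − 0.49300/1.69353 = 0.70889.
Δp* = 0.70889 − 0.56334 = +0.14555.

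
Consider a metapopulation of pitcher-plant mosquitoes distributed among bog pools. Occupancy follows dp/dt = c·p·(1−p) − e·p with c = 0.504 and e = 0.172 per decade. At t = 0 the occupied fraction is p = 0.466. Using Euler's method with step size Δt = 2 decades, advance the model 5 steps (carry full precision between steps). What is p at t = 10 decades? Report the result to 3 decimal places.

0.657

Update rule: p ← p + [c·p·(1−p) − e·p]·Δt with Δt = 2.
  1  |  dp/dt·Δt = +0.090531  |  p_1 = 0.556531
  2  |  dp/dt·Δt = +0.057332  |  p_2 = 0.613863
  3  |  dp/dt·Δt = +0.027763  |  p_3 = 0.641626
  4  |  dp/dt·Δt = +0.011063  |  p_4 = 0.652688
  5  |  dp/dt·Δt = +0.003975  |  p_5 = 0.656663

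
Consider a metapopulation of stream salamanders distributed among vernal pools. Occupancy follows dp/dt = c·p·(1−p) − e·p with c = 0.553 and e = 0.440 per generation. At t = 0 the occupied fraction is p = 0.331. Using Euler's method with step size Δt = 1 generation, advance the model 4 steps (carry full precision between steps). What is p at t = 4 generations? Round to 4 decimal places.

0.2654

Update rule: p ← p + [c·p·(1−p) − e·p]·Δt with Δt = 1.
p: 0.33100 → 0.30782  (Δp = -0.02318)
p: 0.30782 → 0.29020  (Δp = -0.01761)
p: 0.29020 → 0.27642  (Δp = -0.01378)
p: 0.27642 → 0.26540  (Δp = -0.01102)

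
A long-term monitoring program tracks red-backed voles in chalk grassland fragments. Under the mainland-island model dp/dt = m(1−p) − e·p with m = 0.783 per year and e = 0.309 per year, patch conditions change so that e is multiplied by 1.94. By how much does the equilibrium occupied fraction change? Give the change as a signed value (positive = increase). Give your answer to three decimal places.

Before: p* = 0.783/(0.783+0.309) = 0.7170.
After: m = 0.783, e = 0.59946; p* = 0.783/1.3825 = 0.5664.
Δp* = 0.5664 − 0.7170 = -0.1507.

-0.151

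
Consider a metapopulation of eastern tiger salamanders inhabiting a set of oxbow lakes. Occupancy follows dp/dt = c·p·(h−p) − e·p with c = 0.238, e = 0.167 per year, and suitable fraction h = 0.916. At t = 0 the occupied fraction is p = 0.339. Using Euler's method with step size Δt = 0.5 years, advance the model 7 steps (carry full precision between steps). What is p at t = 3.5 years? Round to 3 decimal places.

Update rule: p ← p + [c·p·(h−p) − e·p]·Δt with Δt = 0.5.
  1  |  dp/dt·Δt = -0.005030  |  p_1 = 0.333970
  2  |  dp/dt·Δt = -0.004755  |  p_2 = 0.329215
  3  |  dp/dt·Δt = -0.004501  |  p_3 = 0.324714
  4  |  dp/dt·Δt = -0.004266  |  p_4 = 0.320448
  5  |  dp/dt·Δt = -0.004047  |  p_5 = 0.316401
  6  |  dp/dt·Δt = -0.003844  |  p_6 = 0.312557
  7  |  dp/dt·Δt = -0.003654  |  p_7 = 0.308904

0.309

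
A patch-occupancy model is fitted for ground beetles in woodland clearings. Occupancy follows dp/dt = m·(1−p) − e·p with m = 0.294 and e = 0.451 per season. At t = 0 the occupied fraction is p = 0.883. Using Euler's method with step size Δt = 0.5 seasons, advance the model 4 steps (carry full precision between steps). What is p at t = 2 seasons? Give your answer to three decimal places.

0.470

Update rule: p ← p + [m·(1−p) − e·p]·Δt with Δt = 0.5.
  1  |  dp/dt·Δt = -0.181918  |  p_1 = 0.701083
  2  |  dp/dt·Δt = -0.114153  |  p_2 = 0.586929
  3  |  dp/dt·Δt = -0.071631  |  p_3 = 0.515298
  4  |  dp/dt·Δt = -0.044949  |  p_4 = 0.470350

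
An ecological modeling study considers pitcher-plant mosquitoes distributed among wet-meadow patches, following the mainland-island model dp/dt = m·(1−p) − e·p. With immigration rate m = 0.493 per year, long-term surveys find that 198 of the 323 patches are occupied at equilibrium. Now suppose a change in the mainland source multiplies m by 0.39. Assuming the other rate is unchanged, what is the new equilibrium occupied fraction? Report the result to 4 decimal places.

Observed p* = 198/323 = 0.61300.
Balance m(1−p*) = e·p* gives e = m(1−p*)/p* = 0.493×0.38700/0.61300 = 0.31124.
New p* = m/(m+e) = 0.19227/(0.19227+0.31124) = 0.38186.

0.3819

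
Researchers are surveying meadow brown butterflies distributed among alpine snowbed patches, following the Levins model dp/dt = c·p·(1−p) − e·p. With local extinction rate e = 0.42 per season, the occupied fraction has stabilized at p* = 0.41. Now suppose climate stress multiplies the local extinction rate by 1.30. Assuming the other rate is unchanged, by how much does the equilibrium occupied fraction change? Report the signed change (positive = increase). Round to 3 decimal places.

-0.177

Balance c(1−p*) = e gives c = e/(1 − 0.41000) = 0.42/0.59000 = 0.71186.
New p* = 1 − e/c = 1 − 0.54600/0.71186 = 0.23300.
Δp* = 0.23300 − 0.41000 = -0.17700.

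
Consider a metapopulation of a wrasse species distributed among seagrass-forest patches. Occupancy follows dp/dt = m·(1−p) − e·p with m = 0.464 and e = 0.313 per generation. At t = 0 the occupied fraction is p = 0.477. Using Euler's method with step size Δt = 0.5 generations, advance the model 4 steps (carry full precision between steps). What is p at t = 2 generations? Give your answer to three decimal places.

Update rule: p ← p + [m·(1−p) − e·p]·Δt with Δt = 0.5.
t = 0.5: p = 0.47700 + (+0.04669) = 0.52369
t = 1: p = 0.52369 + (+0.02855) = 0.55223
t = 1.5: p = 0.55223 + (+0.01746) = 0.56969
t = 2: p = 0.56969 + (+0.01068) = 0.58037

0.580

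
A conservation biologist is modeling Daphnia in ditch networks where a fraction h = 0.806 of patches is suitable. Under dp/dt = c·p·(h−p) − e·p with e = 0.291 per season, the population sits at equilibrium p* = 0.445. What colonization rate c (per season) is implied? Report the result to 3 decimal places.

0.806

At equilibrium c(h−p*) = e, so c = e/(h−p*).
c = 0.291/(0.806 − 0.445) = 0.291/0.3610 = 0.8061.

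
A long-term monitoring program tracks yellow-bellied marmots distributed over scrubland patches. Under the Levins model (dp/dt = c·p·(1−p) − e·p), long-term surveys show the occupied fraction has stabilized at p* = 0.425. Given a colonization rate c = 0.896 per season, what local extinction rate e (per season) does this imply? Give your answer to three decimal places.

0.515

At equilibrium c(1−p*) = e.
e = 0.896 × (1 − 0.425) = 0.896 × 0.5750 = 0.5152.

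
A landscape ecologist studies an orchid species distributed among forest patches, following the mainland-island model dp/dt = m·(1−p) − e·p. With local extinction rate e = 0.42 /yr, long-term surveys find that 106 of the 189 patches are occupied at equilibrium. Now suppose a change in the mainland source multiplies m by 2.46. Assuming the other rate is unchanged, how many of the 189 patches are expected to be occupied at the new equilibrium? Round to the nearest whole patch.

Observed p* = 106/189 = 0.56085.
Balance m(1−p*) = e·p* gives m = e·p*/(1−p*) = 0.42×0.56085/0.43915 = 0.53639.
New p* = m/(m+e) = 1.31952/(1.31952+0.42000) = 0.75855.
Expected occupied = 189 × 0.75855 = 143.37 ≈ 143.

143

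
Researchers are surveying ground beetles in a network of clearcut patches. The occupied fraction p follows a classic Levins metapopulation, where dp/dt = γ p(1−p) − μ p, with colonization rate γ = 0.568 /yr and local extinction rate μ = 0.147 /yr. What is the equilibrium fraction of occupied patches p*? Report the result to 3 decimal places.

0.741

At equilibrium, colonization balances extinction: γ·p*·(1−p*) = μ·p*.
So p* = 1 − μ/γ = 1 − 0.147/0.568 = 1 − 0.2588 = 0.7412.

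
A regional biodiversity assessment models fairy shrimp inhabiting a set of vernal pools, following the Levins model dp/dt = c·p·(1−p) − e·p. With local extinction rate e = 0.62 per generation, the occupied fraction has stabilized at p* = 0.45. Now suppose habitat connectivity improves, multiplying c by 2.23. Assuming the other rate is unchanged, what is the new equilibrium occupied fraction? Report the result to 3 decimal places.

0.753

Balance c(1−p*) = e gives c = e/(1 − 0.45000) = 0.62/0.55000 = 1.12727.
New p* = 1 − e/c = 1 − 0.62000/2.51381 = 0.75336.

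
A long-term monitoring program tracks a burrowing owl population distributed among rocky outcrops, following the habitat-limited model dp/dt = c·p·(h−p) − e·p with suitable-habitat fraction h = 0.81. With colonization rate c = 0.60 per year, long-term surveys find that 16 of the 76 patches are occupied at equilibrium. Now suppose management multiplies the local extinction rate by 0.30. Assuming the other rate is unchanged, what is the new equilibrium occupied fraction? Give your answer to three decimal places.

0.630

Observed p* = 16/76 = 0.21053.
Balance c(h−p*) = e gives e = 0.60×(0.81 − 0.21053) = 0.35968.
New p* = 0.81 − e/c = 0.81 − 0.10790/0.60000 = 0.63017.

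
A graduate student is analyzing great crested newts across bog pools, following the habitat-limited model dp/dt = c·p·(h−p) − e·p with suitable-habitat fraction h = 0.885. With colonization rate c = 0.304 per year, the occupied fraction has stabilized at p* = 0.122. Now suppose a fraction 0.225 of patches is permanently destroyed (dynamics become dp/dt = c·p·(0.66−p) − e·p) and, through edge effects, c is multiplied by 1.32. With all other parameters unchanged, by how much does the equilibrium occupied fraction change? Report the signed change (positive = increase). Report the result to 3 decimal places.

Balance c(h−p*) = e gives e = 0.304×(0.885 − 0.12200) = 0.23195.
New p* = 0.66 − e/c = 0.66 − 0.23195/0.40128 = 0.08197.
Δp* = 0.08197 − 0.12200 = -0.04003.

-0.040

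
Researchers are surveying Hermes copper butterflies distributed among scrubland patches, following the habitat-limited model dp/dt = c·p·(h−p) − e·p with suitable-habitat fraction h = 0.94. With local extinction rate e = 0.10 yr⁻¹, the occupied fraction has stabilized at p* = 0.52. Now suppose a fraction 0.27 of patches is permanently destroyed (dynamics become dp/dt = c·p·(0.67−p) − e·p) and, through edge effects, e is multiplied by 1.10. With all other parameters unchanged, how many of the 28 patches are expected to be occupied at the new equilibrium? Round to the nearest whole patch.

Balance c(h−p*) = e gives c = e/(0.94 − 0.52000) = 0.10/0.42000 = 0.23810.
New p* = 0.67 − e/c = 0.67 − 0.11000/0.23810 = 0.20801.
Expected occupied = 28 × 0.20801 = 5.82 ≈ 6.

6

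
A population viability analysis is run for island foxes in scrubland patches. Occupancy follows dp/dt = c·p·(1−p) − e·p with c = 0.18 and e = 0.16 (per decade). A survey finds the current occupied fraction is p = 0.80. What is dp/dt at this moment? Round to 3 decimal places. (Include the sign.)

Colonization term: c·p·(1−p) = 0.18×0.80×0.2000 = 0.02880.
Extinction term: e·p = 0.12800.
dp/dt = 0.02880 − 0.12800 = -0.09920.

-0.099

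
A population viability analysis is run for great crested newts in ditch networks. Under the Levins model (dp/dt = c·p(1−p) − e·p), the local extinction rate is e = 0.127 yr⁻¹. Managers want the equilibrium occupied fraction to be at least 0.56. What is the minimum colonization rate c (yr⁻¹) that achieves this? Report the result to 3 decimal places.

p* = 1 − e/c ≥ 0.56 requires e/c ≤ 0.4400, i.e. c ≥ e/0.4400.
c_min = 0.127/0.4400 = 0.2886.

0.289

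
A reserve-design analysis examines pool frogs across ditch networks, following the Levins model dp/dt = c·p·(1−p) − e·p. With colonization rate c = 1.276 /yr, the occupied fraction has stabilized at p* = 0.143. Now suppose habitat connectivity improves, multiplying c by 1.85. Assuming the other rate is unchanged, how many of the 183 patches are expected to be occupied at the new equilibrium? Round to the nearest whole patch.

Balance c(1−p*) = e gives e = 1.276×(1 − 0.14300) = 1.09353.
New p* = 1 − e/c = 1 − 1.09353/2.36060 = 0.53676.
Expected occupied = 183 × 0.53676 = 98.23 ≈ 98.

98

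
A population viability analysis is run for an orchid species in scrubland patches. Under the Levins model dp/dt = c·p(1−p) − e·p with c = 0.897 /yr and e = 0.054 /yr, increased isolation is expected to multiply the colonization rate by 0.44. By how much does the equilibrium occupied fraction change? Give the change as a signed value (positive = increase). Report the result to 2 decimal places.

Before: p* = 1 − 0.054/0.897 = 0.9398.
After the change, c = 0.39468, e = 0.054, so p* = 1 − 0.054/0.39468 = 0.8632.
Δp* = 0.8632 − 0.9398 = -0.0766.

-0.08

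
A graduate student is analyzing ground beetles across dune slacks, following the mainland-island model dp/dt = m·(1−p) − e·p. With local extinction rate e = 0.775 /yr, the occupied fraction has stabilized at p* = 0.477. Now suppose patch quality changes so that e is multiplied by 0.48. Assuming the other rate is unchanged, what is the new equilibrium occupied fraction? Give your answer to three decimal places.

Balance m(1−p*) = e·p* gives m = e·p*/(1−p*) = 0.775×0.47700/0.52300 = 0.70684.
New p* = m/(m+e) = 0.70684/(0.70684+0.37200) = 0.65519.

0.655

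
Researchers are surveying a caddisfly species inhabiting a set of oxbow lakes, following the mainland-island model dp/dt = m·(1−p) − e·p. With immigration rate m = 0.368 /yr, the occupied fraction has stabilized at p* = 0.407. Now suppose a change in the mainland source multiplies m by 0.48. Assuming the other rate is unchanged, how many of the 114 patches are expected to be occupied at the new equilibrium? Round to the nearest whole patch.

Balance m(1−p*) = e·p* gives e = m(1−p*)/p* = 0.368×0.59300/0.40700 = 0.53618.
New p* = m/(m+e) = 0.17664/(0.17664+0.53618) = 0.24780.
Expected occupied = 114 × 0.24780 = 28.25 ≈ 28.

28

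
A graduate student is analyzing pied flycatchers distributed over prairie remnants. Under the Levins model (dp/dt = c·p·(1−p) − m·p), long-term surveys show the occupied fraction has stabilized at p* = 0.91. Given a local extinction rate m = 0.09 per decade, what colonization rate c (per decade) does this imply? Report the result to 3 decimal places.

1.000

At equilibrium c(1−p*) = m, so c = m/(1−p*).
c = 0.09/(1 − 0.91) = 0.09/0.0900 = 1.0000.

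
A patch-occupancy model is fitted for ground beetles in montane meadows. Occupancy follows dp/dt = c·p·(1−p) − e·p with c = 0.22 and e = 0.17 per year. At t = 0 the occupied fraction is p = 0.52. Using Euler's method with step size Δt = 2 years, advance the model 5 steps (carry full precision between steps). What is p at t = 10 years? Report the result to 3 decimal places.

Update rule: p ← p + [c·p·(1−p) − e·p]·Δt with Δt = 2.
t = 2: p = 0.52000 + (-0.06698) = 0.45302
t = 4: p = 0.45302 + (-0.04500) = 0.40802
t = 6: p = 0.40802 + (-0.03245) = 0.37557
t = 8: p = 0.37557 + (-0.02451) = 0.35107
t = 10: p = 0.35107 + (-0.01912) = 0.33194

0.332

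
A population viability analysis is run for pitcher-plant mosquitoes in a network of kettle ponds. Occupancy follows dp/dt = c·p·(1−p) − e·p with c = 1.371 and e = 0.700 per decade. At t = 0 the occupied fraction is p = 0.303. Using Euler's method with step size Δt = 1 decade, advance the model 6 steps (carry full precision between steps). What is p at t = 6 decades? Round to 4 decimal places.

0.4886

Update rule: p ← p + [c·p·(1−p) − e·p]·Δt with Δt = 1.
  1  |  dp/dt·Δt = +0.077443  |  p_1 = 0.380443
  2  |  dp/dt·Δt = +0.056843  |  p_2 = 0.437286
  3  |  dp/dt·Δt = +0.031258  |  p_3 = 0.468544
  4  |  dp/dt·Δt = +0.013413  |  p_4 = 0.481956
  5  |  dp/dt·Δt = +0.004934  |  p_5 = 0.486891
  6  |  dp/dt·Δt = +0.001691  |  p_6 = 0.488582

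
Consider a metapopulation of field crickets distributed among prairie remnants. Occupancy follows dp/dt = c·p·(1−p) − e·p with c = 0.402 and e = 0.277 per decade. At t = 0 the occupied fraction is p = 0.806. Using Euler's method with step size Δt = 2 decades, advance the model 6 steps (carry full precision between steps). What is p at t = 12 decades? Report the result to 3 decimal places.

0.336

Update rule: p ← p + [c·p·(1−p) − e·p]·Δt with Δt = 2.
p: 0.80600 → 0.48519  (Δp = -0.32081)
p: 0.48519 → 0.41722  (Δp = -0.06797)
p: 0.41722 → 0.38157  (Δp = -0.03565)
p: 0.38157 → 0.35990  (Δp = -0.02167)
p: 0.35990 → 0.34574  (Δp = -0.01417)
p: 0.34574 → 0.33607  (Δp = -0.00967)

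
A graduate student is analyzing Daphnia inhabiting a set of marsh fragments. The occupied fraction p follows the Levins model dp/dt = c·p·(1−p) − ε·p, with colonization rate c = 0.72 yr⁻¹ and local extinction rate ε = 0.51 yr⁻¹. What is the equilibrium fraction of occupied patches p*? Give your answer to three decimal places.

0.292

Setting dp/dt = 0 and dividing through by p* gives c·(1−p*) = ε.
So p* = 1 − ε/c = 1 − 0.51/0.72 = 1 − 0.7083 = 0.2917.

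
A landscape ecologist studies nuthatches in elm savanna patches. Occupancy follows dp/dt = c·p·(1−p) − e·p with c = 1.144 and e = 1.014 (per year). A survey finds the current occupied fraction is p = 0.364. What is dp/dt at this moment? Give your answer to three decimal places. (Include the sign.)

Colonization term: c·p·(1−p) = 1.144×0.364×0.6360 = 0.26484.
Extinction term: e·p = 0.36910.
dp/dt = 0.26484 − 0.36910 = -0.10426.

-0.104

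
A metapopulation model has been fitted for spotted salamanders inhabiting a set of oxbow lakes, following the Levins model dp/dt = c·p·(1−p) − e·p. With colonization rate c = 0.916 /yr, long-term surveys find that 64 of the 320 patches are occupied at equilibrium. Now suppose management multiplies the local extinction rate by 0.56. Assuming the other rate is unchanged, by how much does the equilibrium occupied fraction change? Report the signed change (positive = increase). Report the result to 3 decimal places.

Observed p* = 64/320 = 0.20000.
Balance c(1−p*) = e gives e = 0.916×(1 − 0.20000) = 0.73280.
New p* = 1 − e/c = 1 − 0.41037/0.91600 = 0.55200.
Δp* = 0.55200 − 0.20000 = +0.35200.

0.352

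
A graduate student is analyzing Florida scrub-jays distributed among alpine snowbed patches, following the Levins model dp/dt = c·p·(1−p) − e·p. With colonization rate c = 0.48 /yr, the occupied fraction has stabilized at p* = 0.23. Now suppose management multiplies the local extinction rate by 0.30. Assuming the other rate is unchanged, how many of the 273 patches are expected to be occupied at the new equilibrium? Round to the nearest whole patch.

210

Balance c(1−p*) = e gives e = 0.48×(1 − 0.23000) = 0.36960.
New p* = 1 − e/c = 1 − 0.11088/0.48000 = 0.76900.
Expected occupied = 273 × 0.76900 = 209.94 ≈ 210.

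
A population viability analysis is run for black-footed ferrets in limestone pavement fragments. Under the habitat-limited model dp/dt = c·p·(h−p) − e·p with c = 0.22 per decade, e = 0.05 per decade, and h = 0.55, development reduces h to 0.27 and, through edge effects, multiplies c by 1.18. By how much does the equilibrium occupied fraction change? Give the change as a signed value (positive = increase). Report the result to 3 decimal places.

-0.245

Before: p* = h − e/c = 0.55 − 0.05/0.22 = 0.55 − 0.2273 = 0.3227.
After: c = 0.2596, e = 0.05, h = 0.27; p* = 0.27 − 0.05/0.2596 = 0.0774.
Δp* = 0.0774 − 0.3227 = -0.2453.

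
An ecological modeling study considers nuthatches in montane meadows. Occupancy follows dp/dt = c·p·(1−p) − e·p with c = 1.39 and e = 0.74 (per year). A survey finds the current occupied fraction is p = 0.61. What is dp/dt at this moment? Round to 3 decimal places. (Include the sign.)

Colonization term: c·p·(1−p) = 1.39×0.61×0.3900 = 0.33068.
Extinction term: e·p = 0.45140.
dp/dt = 0.33068 − 0.45140 = -0.12072.

-0.121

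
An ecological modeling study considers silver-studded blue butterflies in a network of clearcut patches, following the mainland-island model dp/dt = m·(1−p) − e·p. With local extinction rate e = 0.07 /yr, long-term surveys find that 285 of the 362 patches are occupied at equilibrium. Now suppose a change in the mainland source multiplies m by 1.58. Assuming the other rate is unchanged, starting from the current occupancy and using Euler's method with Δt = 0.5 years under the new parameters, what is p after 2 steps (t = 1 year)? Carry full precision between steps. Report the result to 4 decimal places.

Observed p* = 285/362 = 0.78729.
Balance m(1−p*) = e·p* gives m = e·p*/(1−p*) = 0.07×0.78729/0.21271 = 0.25909.
Starting from p₀ = 0.78729; update p ← p + (dp/dt)·Δt with the new parameters.
t = 0.5: p = 0.78729 + (+0.01598) = 0.80327
t = 1: p = 0.80327 + (+0.01215) = 0.81543

0.8154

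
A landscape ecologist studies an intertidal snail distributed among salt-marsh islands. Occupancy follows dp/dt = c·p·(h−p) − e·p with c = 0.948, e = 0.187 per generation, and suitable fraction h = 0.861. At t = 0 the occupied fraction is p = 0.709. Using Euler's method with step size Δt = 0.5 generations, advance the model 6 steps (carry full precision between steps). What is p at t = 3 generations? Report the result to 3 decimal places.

0.668

Update rule: p ← p + [c·p·(h−p) − e·p]·Δt with Δt = 0.5.
p: 0.70900 → 0.69379  (Δp = -0.01521)
p: 0.69379 → 0.68391  (Δp = -0.00988)
p: 0.68391 → 0.67737  (Δp = -0.00654)
p: 0.67737 → 0.67300  (Δp = -0.00438)
p: 0.67300 → 0.67004  (Δp = -0.00295)
p: 0.67004 → 0.66804  (Δp = -0.00200)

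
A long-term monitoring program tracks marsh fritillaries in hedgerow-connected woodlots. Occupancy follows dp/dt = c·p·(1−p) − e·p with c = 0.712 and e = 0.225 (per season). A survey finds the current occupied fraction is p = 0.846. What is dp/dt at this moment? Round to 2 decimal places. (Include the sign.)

-0.10

Colonization term: c·p·(1−p) = 0.712×0.846×0.1540 = 0.09276.
Extinction term: e·p = 0.19035.
dp/dt = 0.09276 − 0.19035 = -0.09759.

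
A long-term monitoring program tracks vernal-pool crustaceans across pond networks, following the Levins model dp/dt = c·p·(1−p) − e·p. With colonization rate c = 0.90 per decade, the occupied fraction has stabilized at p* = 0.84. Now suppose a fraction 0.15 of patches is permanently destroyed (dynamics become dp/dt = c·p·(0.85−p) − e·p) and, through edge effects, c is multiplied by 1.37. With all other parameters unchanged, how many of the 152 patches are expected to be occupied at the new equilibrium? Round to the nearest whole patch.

111

Balance c(1−p*) = e gives e = 0.90×(1 − 0.84000) = 0.14400.
New p* = 0.85 − e/c = 0.85 − 0.14400/1.23300 = 0.73321.
Expected occupied = 152 × 0.73321 = 111.45 ≈ 111.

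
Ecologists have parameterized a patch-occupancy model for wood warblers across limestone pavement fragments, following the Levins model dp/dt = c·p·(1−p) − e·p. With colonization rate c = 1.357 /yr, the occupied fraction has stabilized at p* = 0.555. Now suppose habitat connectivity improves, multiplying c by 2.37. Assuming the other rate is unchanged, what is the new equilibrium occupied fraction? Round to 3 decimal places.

0.812

Balance c(1−p*) = e gives e = 1.357×(1 − 0.55500) = 0.60386.
New p* = 1 − e/c = 1 − 0.60386/3.21609 = 0.81224.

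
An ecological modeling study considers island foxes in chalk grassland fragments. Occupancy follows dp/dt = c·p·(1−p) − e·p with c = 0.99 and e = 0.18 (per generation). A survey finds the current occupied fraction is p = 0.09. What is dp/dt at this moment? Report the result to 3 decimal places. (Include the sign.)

Colonization term: c·p·(1−p) = 0.99×0.09×0.9100 = 0.08108.
Extinction term: e·p = 0.01620.
dp/dt = 0.08108 − 0.01620 = 0.06488.

0.065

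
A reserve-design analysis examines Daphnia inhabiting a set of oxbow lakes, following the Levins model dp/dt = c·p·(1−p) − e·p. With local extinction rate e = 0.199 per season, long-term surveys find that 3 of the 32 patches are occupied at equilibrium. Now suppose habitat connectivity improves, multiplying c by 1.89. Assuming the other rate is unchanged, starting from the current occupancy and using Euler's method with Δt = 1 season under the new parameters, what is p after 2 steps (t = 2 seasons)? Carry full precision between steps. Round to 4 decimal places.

Observed p* = 3/32 = 0.09375.
Balance c(1−p*) = e gives c = e/(1 − 0.09375) = 0.199/0.90625 = 0.21959.
Starting from p₀ = 0.09375; update p ← p + (dp/dt)·Δt with the new parameters.
step 1: Δp = +0.01660, p = 0.11035
step 2: Δp = +0.01878, p = 0.12914

0.1291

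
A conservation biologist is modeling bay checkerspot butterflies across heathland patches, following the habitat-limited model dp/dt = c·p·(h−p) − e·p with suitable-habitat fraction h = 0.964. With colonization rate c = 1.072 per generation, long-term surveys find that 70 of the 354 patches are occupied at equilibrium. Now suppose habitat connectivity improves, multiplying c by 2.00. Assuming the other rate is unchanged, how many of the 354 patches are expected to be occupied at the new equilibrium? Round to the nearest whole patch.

Observed p* = 70/354 = 0.19774.
Balance c(h−p*) = e gives e = 1.072×(0.964 − 0.19774) = 0.82143.
New p* = 0.964 − e/c = 0.964 − 0.82143/2.14400 = 0.58087.
Expected occupied = 354 × 0.58087 = 205.63 ≈ 206.

206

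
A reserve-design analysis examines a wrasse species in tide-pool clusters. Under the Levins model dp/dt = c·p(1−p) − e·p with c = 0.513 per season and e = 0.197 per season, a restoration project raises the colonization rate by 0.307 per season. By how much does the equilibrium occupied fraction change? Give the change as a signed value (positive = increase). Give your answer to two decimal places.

Before: p* = 1 − 0.197/0.513 = 0.6160.
After the change, c = 0.82, e = 0.197, so p* = 1 − 0.197/0.82 = 0.7598.
Δp* = 0.7598 − 0.6160 = +0.1438.

0.14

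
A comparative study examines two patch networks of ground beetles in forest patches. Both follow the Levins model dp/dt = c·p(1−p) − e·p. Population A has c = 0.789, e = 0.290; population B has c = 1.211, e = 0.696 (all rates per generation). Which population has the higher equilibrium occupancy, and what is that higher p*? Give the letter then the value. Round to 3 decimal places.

A, 0.632

A: p*_A = 1 − 0.290/0.789 = 0.6324.
B: p*_B = 1 − 0.696/1.211 = 0.4253.
A is higher at 0.6324.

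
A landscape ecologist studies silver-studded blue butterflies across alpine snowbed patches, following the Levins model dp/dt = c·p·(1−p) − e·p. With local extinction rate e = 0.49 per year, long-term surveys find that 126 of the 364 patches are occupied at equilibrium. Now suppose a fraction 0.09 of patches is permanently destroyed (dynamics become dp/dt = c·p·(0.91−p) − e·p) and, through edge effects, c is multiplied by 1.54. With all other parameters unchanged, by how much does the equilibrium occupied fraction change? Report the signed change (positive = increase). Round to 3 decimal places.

0.139

Observed p* = 126/364 = 0.34615.
Balance c(1−p*) = e gives c = e/(1 − 0.34615) = 0.49/0.65385 = 0.74941.
New p* = 0.91 − e/c = 0.91 − 0.49000/1.15409 = 0.48542.
Δp* = 0.48542 − 0.34615 = +0.13927.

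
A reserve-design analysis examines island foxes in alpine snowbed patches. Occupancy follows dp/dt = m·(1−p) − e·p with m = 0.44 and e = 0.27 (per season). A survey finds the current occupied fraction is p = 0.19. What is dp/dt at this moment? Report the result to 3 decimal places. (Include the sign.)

Colonization term: m·(1−p) = 0.44×0.8100 = 0.35640.
Extinction term: e·p = 0.05130.
dp/dt = 0.35640 − 0.05130 = 0.30510.

0.305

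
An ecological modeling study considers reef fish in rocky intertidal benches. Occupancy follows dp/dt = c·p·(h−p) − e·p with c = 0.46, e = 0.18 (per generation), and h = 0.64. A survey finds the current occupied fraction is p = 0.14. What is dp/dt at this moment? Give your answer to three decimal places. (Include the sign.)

0.007

Colonization term: c·p·(h−p) = 0.46×0.14×0.5000 = 0.03220.
Extinction term: e·p = 0.02520.
dp/dt = 0.03220 − 0.02520 = 0.00700.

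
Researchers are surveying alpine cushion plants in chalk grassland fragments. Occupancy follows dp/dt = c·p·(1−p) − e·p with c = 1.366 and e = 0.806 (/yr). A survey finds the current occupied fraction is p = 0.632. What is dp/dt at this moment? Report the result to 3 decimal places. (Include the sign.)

Colonization term: c·p·(1−p) = 1.366×0.632×0.3680 = 0.31770.
Extinction term: e·p = 0.50939.
dp/dt = 0.31770 − 0.50939 = -0.19169.

-0.192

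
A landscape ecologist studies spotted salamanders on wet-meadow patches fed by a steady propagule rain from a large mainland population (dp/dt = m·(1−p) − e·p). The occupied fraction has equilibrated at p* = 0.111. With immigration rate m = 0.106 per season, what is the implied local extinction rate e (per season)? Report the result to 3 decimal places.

0.849

At equilibrium m(1−p*) = e·p*, so e = m(1−p*)/p*.
e = 0.106 × 0.8890 / 0.111 = 0.8490.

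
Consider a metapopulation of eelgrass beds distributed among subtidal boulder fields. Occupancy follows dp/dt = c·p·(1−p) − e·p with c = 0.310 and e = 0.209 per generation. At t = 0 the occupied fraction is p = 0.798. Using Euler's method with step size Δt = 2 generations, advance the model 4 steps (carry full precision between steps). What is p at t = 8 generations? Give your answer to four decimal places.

Update rule: p ← p + [c·p·(1−p) − e·p]·Δt with Δt = 2.
step 1: Δp = -0.23362, p = 0.56438
step 2: Δp = -0.08348, p = 0.48090
step 3: Δp = -0.04624, p = 0.43466
step 4: Δp = -0.02933, p = 0.40532

0.4053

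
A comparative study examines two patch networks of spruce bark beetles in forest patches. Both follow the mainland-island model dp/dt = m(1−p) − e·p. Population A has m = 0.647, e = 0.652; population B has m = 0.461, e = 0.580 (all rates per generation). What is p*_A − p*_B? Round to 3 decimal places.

A: p*_A = m/(m+e) = 0.647/1.2990 = 0.4981.
B: p*_B = 0.461/1.0410 = 0.4428.
p*_A − p*_B = 0.4981 − 0.4428 = 0.0552.

0.055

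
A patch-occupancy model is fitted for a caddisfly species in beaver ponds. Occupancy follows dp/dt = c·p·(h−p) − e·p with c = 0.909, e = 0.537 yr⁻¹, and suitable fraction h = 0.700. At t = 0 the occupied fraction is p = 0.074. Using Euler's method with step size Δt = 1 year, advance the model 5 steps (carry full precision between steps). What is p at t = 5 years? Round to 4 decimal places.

0.0849

Update rule: p ← p + [c·p·(h−p) − e·p]·Δt with Δt = 1.
p: 0.07400 → 0.07637  (Δp = +0.00237)
p: 0.07637 → 0.07865  (Δp = +0.00228)
p: 0.07865 → 0.08084  (Δp = +0.00219)
p: 0.08084 → 0.08293  (Δp = +0.00209)
p: 0.08293 → 0.08491  (Δp = +0.00198)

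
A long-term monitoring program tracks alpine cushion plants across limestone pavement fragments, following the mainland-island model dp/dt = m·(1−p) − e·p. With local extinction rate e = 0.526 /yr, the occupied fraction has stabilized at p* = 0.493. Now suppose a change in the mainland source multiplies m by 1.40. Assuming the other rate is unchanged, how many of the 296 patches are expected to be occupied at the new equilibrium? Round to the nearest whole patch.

Balance m(1−p*) = e·p* gives m = e·p*/(1−p*) = 0.526×0.49300/0.50700 = 0.51148.
New p* = m/(m+e) = 0.71607/(0.71607+0.52600) = 0.57651.
Expected occupied = 296 × 0.57651 = 170.65 ≈ 171.

171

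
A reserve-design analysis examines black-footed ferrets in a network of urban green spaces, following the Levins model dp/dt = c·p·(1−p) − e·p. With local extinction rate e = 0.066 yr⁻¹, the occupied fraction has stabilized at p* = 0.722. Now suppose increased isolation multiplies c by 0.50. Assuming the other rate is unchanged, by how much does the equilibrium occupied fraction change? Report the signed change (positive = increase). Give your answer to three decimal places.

Balance c(1−p*) = e gives c = e/(1 − 0.72200) = 0.066/0.27800 = 0.23741.
New p* = 1 − e/c = 1 − 0.06600/0.11871 = 0.44402.
Δp* = 0.44402 − 0.72200 = -0.27798.

-0.278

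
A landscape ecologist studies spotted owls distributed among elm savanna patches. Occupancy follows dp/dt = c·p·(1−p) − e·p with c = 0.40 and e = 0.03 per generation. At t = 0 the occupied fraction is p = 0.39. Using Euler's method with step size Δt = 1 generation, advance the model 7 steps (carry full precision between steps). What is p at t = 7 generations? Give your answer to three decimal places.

0.855

Update rule: p ← p + [c·p·(1−p) − e·p]·Δt with Δt = 1.
p: 0.39000 → 0.47346  (Δp = +0.08346)
p: 0.47346 → 0.55897  (Δp = +0.08551)
p: 0.55897 → 0.64081  (Δp = +0.08184)
p: 0.64081 → 0.71366  (Δp = +0.07284)
p: 0.71366 → 0.77399  (Δp = +0.06033)
p: 0.77399 → 0.82074  (Δp = +0.04675)
p: 0.82074 → 0.85497  (Δp = +0.03423)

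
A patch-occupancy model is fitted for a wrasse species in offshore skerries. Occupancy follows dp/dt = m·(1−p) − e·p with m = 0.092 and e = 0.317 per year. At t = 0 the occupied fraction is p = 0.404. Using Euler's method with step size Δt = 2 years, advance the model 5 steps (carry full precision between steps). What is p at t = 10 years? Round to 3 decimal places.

0.225

Update rule: p ← p + [m·(1−p) − e·p]·Δt with Δt = 2.
step 1: Δp = -0.14647, p = 0.25753
step 2: Δp = -0.02666, p = 0.23087
step 3: Δp = -0.00485, p = 0.22602
step 4: Δp = -0.00088, p = 0.22514
step 5: Δp = -0.00016, p = 0.22497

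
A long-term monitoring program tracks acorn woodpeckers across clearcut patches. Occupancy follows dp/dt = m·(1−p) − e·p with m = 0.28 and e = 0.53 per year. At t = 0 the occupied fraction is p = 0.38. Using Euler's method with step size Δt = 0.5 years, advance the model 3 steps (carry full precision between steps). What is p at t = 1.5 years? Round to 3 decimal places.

Update rule: p ← p + [m·(1−p) − e·p]·Δt with Δt = 0.5.
step 1: Δp = -0.01390, p = 0.36610
step 2: Δp = -0.00827, p = 0.35783
step 3: Δp = -0.00492, p = 0.35291

0.353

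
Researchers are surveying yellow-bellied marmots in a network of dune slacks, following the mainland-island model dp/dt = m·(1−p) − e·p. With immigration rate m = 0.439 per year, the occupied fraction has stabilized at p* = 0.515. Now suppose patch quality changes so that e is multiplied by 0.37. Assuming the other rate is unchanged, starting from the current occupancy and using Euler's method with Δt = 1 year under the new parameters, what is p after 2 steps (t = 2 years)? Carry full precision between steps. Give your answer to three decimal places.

0.704

Balance m(1−p*) = e·p* gives e = m(1−p*)/p* = 0.439×0.48500/0.51500 = 0.41343.
Starting from p₀ = 0.51500; update p ← p + (dp/dt)·Δt with the new parameters.
t = 1: p = 0.51500 + (+0.13414) = 0.64914
t = 2: p = 0.64914 + (+0.05473) = 0.70387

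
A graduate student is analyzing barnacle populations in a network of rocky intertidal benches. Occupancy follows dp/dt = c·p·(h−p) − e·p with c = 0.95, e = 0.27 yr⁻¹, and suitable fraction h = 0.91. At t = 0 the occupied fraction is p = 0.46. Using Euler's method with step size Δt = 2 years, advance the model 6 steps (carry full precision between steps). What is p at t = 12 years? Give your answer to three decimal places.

Update rule: p ← p + [c·p·(h−p) − e·p]·Δt with Δt = 2.
  1  |  dp/dt·Δt = +0.144900  |  p_1 = 0.604900
  2  |  dp/dt·Δt = +0.024008  |  p_2 = 0.628908
  3  |  dp/dt·Δt = -0.003727  |  p_3 = 0.625181
  4  |  dp/dt·Δt = +0.000722  |  p_4 = 0.625904
  5  |  dp/dt·Δt = -0.000136  |  p_5 = 0.625768
  6  |  dp/dt·Δt = +0.000026  |  p_6 = 0.625794

0.626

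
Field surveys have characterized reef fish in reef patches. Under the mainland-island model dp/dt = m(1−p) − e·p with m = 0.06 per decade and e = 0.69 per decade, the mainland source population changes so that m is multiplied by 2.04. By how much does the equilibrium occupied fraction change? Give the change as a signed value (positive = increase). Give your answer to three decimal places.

0.071

Before: p* = 0.06/(0.06+0.69) = 0.0800.
After: m = 0.1224, e = 0.69; p* = 0.1224/0.8124 = 0.1507.
Δp* = 0.1507 − 0.0800 = +0.0707.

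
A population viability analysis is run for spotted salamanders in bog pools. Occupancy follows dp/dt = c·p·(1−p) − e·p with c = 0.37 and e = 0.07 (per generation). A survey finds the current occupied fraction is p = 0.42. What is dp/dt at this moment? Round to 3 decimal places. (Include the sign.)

0.061

Colonization term: c·p·(1−p) = 0.37×0.42×0.5800 = 0.09013.
Extinction term: e·p = 0.02940.
dp/dt = 0.09013 − 0.02940 = 0.06073.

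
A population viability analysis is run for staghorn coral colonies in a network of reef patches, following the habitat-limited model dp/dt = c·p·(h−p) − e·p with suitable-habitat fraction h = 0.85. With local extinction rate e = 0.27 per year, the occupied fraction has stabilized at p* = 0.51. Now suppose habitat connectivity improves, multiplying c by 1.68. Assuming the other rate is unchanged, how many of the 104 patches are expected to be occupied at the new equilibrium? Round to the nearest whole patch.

67

Balance c(h−p*) = e gives c = e/(0.85 − 0.51000) = 0.27/0.34000 = 0.79412.
New p* = 0.85 − e/c = 0.85 − 0.27000/1.33412 = 0.64762.
Expected occupied = 104 × 0.64762 = 67.35 ≈ 67.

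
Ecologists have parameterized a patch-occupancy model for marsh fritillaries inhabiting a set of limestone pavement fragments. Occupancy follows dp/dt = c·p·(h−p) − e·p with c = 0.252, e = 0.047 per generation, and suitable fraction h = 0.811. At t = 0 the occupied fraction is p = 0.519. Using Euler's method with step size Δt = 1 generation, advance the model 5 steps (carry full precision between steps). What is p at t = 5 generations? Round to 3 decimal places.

0.574

Update rule: p ← p + [c·p·(h−p) − e·p]·Δt with Δt = 1.
step 1: Δp = +0.01380, p = 0.53280
step 2: Δp = +0.01231, p = 0.54511
step 3: Δp = +0.01090, p = 0.55601
step 4: Δp = +0.00959, p = 0.56561
step 5: Δp = +0.00839, p = 0.57400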